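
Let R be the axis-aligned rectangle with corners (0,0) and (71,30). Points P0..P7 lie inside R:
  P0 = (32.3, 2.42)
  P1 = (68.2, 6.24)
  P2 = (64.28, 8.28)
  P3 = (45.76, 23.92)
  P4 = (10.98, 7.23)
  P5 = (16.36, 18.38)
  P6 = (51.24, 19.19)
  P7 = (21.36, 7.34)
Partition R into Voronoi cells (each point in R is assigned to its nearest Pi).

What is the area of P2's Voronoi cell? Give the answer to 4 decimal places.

1. box [0,71]×[0,30]: [(0, 0) (71, 0) (71, 30) (0, 30)]
2. ⊥bis P2·P0 via (48.29,5.35): [(49.2703, 0) (71, 0) (71, 30) (43.7731, 30)]  |A|=734.3478
3. ⊥bis P2·P1 via (66.24,7.26): [(49.2703, 0) (62.4618, 0) (71, 16.4067) (71, 30) (43.7731, 30)]  |A|=664.3064
4. ⊥bis P2·P3 via (55.02,16.1): [(47.8713, 7.6349) (49.2703, 0) (62.4618, 0) (71, 16.4067) (71, 30) (66.7584, 30)]  |A|=407.2725
5. ⊥bis P2·P4 via (37.63,7.755): [(47.8713, 7.6349) (49.2703, 0) (62.4618, 0) (71, 16.4067) (71, 30) (66.7584, 30)]  |A|=407.2725
6. ⊥bis P2·P5 via (40.32,13.33): [(47.8713, 7.6349) (49.2703, 0) (62.4618, 0) (71, 16.4067) (71, 30) (66.7584, 30)]  |A|=407.2725
7. ⊥bis P2·P6 via (57.76,13.735): [(48.731, 2.9432) (49.2703, 0) (62.4618, 0) (71, 16.4067) (71, 29.5599)]  |A|=291.071
8. ⊥bis P2·P7 via (42.82,7.81): [(48.731, 2.9432) (49.2703, 0) (62.4618, 0) (71, 16.4067) (71, 29.5599)]  |A|=291.071
9. canonical 5-gon: [(48.731, 2.9432) (49.2703, 0) (62.4618, 0) (71, 16.4067) (71, 29.5599)]
10. shoelace: 291.071

Area of P2's cell: 291.0710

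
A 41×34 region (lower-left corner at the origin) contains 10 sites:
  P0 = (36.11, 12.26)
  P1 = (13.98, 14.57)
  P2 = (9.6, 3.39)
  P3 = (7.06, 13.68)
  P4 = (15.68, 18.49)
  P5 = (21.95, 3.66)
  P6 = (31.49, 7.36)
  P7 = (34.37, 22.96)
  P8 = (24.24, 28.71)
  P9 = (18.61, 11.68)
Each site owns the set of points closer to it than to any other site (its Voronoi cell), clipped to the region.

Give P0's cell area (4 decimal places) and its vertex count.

1. box [0,41]×[0,34]: [(0, 0) (41, 0) (41, 34) (0, 34)]
2. ⊥bis P0·P1 via (25.045,13.415): [(23.6447, 0) (41, 0) (41, 34) (27.1937, 34)]  |A|=529.7467
3. ⊥bis P0·P2 via (22.855,7.825): [(24.0795, 4.1653) (25.4732, 0) (41, 0) (41, 34) (27.1937, 34)]  |A|=525.9386
4. ⊥bis P0·P3 via (21.585,12.97): [(24.0795, 4.1653) (25.4732, 0) (41, 0) (41, 34) (27.1937, 34)]  |A|=525.9386
5. ⊥bis P0·P4 via (25.895,15.375): [(24.9137, 12.157) (24.0795, 4.1653) (25.4732, 0) (41, 0) (41, 34) (31.5746, 34)]  |A|=478.0931
6. ⊥bis P0·P5 via (29.03,7.96): [(25.4376, 13.875) (33.8645, 0) (41, 0) (41, 34) (31.5746, 34)]  |A|=408.9074
7. ⊥bis P0·P6 via (33.8,9.81): [(26.3422, 16.8416) (41, 3.0214) (41, 34) (31.5746, 34)]  |A|=307.9009
8. ⊥bis P0·P7 via (35.24,17.61): [(26.956, 16.2629) (41, 3.0214) (41, 18.5467)]  |A|=109.018
9. ⊥bis P0·P8 via (30.175,20.485): [(26.956, 16.2629) (41, 3.0214) (41, 18.5467)]  |A|=109.018
10. ⊥bis P0·P9 via (27.36,11.97): [(27.2163, 16.3052) (27.2262, 16.0082) (41, 3.0214) (41, 18.5467)]  |A|=108.9792
11. canonical 4-gon: [(27.2163, 16.3052) (27.2262, 16.0082) (41, 3.0214) (41, 18.5467)]
12. shoelace: 108.9792

Area of P0's cell: 108.9792 (4 vertices)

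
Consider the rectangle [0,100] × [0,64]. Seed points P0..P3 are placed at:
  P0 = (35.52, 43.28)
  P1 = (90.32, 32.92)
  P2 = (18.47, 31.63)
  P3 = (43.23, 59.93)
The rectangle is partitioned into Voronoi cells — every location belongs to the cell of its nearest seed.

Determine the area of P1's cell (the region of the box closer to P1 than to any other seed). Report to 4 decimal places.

Area of P1's cell: 2340.6810

1. box [0,100]×[0,64]: [(0, 0) (100, 0) (100, 64) (0, 64)]
2. ⊥bis P1·P0 via (62.92,38.1): [(55.7172, 0) (100, 0) (100, 64) (67.8164, 64)]  |A|=2446.9255
3. ⊥bis P1·P2 via (54.395,32.275): [(55.7172, 0) (100, 0) (100, 64) (67.8164, 64)]  |A|=2446.9255
4. ⊥bis P1·P3 via (66.775,46.425): [(63.3723, 40.4927) (55.7172, 0) (100, 0) (100, 64) (76.8557, 64)]  |A|=2340.681
5. canonical 5-gon: [(63.3723, 40.4927) (55.7172, 0) (100, 0) (100, 64) (76.8557, 64)]
6. shoelace: 2340.681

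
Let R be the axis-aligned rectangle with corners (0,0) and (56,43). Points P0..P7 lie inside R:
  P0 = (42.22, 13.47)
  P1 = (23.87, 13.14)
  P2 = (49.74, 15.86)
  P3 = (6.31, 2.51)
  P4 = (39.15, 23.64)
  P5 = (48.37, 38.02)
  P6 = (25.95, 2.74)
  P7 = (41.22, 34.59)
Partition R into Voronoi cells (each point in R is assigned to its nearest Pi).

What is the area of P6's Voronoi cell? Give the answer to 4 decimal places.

1. box [0,56]×[0,43]: [(0, 0) (56, 0) (56, 43) (0, 43)]
2. ⊥bis P6·P0 via (34.085,8.105): [(0, 0) (39.4302, 0) (11.0719, 43) (0, 43)]  |A|=1085.7952
3. ⊥bis P6·P1 via (24.91,7.94): [(0, 2.958) (0, 0) (39.4302, 0) (33.112, 9.5804)]  |A|=237.8512
4. ⊥bis P6·P2 via (37.845,9.3): [(0, 2.958) (0, 0) (39.4302, 0) (33.112, 9.5804)]  |A|=237.8512
5. ⊥bis P6·P3 via (16.13,2.625): [(16.0884, 6.1757) (16.1607, 0) (39.4302, 0) (33.112, 9.5804)]  |A|=164.1546
6. ⊥bis P6·P4 via (32.55,13.19): [(16.0884, 6.1757) (16.1607, 0) (39.4302, 0) (33.112, 9.5804)]  |A|=164.1546
7. ⊥bis P6·P5 via (37.16,20.38): [(16.0884, 6.1757) (16.1607, 0) (39.4302, 0) (33.112, 9.5804)]  |A|=164.1546
8. ⊥bis P6·P7 via (33.585,18.665): [(16.0884, 6.1757) (16.1607, 0) (39.4302, 0) (33.112, 9.5804)]  |A|=164.1546
9. canonical 4-gon: [(16.0884, 6.1757) (16.1607, 0) (39.4302, 0) (33.112, 9.5804)]
10. shoelace: 164.1546

Area of P6's cell: 164.1546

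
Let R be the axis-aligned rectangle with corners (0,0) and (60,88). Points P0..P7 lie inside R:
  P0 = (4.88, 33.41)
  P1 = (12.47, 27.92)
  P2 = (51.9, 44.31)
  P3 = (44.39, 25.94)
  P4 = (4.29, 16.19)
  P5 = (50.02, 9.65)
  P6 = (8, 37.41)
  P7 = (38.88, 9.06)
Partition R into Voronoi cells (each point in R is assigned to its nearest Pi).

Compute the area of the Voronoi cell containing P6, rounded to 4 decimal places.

Area of P6's cell: 1352.3314

1. box [0,60]×[0,88]: [(0, 0) (60, 0) (60, 88) (0, 88)]
2. ⊥bis P6·P0 via (6.44,35.41): [(0, 40.4332) (51.8374, 0) (60, 0) (60, 88) (0, 88)]  |A|=4232.0233
3. ⊥bis P6·P1 via (10.235,32.665): [(0, 40.4332) (10.0631, 32.584) (60, 56.1054) (60, 88) (0, 88)]  |A|=2698.1724
4. ⊥bis P6·P2 via (29.95,40.86): [(0, 40.4332) (10.0631, 32.584) (29.7903, 41.876) (22.5408, 88) (0, 88)]  |A|=1352.5242
5. ⊥bis P6·P3 via (26.195,31.675): [(0, 40.4332) (10.0631, 32.584) (29.3441, 41.6658) (29.6639, 42.6804) (22.5408, 88) (0, 88)]  |A|=1352.3314
6. ⊥bis P6·P4 via (6.145,26.8): [(0, 40.4332) (10.0631, 32.584) (29.3441, 41.6658) (29.6639, 42.6804) (22.5408, 88) (0, 88)]  |A|=1352.3314
7. ⊥bis P6·P5 via (29.01,23.53): [(0, 40.4332) (10.0631, 32.584) (29.3441, 41.6658) (29.6639, 42.6804) (22.5408, 88) (0, 88)]  |A|=1352.3314
8. ⊥bis P6·P7 via (23.44,23.235): [(0, 40.4332) (10.0631, 32.584) (29.3441, 41.6658) (29.6639, 42.6804) (22.5408, 88) (0, 88)]  |A|=1352.3314
9. canonical 6-gon: [(0, 40.4332) (10.0631, 32.584) (29.3441, 41.6658) (29.6639, 42.6804) (22.5408, 88) (0, 88)]
10. shoelace: 1352.3314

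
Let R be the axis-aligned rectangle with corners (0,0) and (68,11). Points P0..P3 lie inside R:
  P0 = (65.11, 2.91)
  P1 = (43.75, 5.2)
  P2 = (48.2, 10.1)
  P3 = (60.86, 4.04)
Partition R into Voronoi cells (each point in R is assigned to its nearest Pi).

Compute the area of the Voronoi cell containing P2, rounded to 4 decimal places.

1. box [0,68]×[0,11]: [(0, 0) (68, 0) (68, 11) (0, 11)]
2. ⊥bis P2·P0 via (56.655,6.505): [(0, 0) (53.8891, 0) (58.5662, 11) (0, 11)]  |A|=618.5045
3. ⊥bis P2·P1 via (45.975,7.65): [(54.0311, 0.3338) (58.5662, 11) (42.2862, 11)]  |A|=86.823
4. ⊥bis P2·P3 via (54.53,7.07): [(52.1314, 2.059) (56.4112, 11) (42.2862, 11)]  |A|=63.1455
5. canonical 3-gon: [(52.1314, 2.059) (56.4112, 11) (42.2862, 11)]
6. shoelace: 63.1455

Area of P2's cell: 63.1455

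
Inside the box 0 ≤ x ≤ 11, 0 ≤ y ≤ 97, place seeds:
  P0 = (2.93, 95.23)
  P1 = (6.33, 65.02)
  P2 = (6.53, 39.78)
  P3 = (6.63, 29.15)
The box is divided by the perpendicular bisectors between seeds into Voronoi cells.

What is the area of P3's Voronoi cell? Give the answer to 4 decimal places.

1. box [0,11]×[0,97]: [(0, 0) (11, 0) (11, 97) (0, 97)]
2. ⊥bis P3·P0 via (4.78,62.19): [(0, 61.9224) (0, 0) (11, 0) (11, 62.5383)]  |A|=684.5335
3. ⊥bis P3·P1 via (6.48,47.085): [(0, 47.0308) (0, 0) (11, 0) (11, 47.1228)]  |A|=517.8448
4. ⊥bis P3·P2 via (6.58,34.465): [(0, 34.4031) (0, 0) (11, 0) (11, 34.5066)]  |A|=379.0032
5. canonical 4-gon: [(0, 34.4031) (0, 0) (11, 0) (11, 34.5066)]
6. shoelace: 379.0032

Area of P3's cell: 379.0032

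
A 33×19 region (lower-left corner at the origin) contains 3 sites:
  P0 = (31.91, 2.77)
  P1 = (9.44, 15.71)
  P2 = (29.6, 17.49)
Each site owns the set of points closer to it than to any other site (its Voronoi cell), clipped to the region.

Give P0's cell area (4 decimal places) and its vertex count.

Area of P0's cell: 141.7073 (4 vertices)

1. box [0,33]×[0,19]: [(0, 0) (33, 0) (33, 19) (0, 19)]
2. ⊥bis P0·P1 via (20.675,9.24): [(15.3539, 0) (33, 0) (33, 19) (26.2956, 19)]  |A|=231.3302
3. ⊥bis P0·P2 via (30.755,10.13): [(20.237, 8.4794) (15.3539, 0) (33, 0) (33, 10.4823)]  |A|=141.7073
4. canonical 4-gon: [(20.237, 8.4794) (15.3539, 0) (33, 0) (33, 10.4823)]
5. shoelace: 141.7073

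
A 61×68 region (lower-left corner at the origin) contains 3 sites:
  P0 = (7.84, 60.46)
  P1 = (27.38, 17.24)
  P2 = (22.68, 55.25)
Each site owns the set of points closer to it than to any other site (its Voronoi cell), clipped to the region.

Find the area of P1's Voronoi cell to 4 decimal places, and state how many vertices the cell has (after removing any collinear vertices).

Area of P1's cell: 2244.4178 (5 vertices)

1. box [0,61]×[0,68]: [(0, 0) (61, 0) (61, 68) (0, 68)]
2. ⊥bis P1·P0 via (17.61,38.85): [(0, 30.8884) (0, 0) (61, 0) (61, 58.4669)]  |A|=2725.336
3. ⊥bis P1·P2 via (25.03,36.245): [(6.8855, 34.0014) (0, 30.8884) (0, 0) (61, 0) (61, 40.6928)]  |A|=2244.4178
4. canonical 5-gon: [(6.8855, 34.0014) (0, 30.8884) (0, 0) (61, 0) (61, 40.6928)]
5. shoelace: 2244.4178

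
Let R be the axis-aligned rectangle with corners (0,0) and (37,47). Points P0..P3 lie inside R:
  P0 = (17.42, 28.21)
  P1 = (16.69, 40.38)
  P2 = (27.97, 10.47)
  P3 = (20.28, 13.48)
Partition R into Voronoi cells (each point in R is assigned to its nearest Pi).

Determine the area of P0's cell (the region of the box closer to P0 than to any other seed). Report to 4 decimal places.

1. box [0,37]×[0,47]: [(0, 0) (37, 0) (37, 47) (0, 47)]
2. ⊥bis P0·P1 via (17.055,34.295): [(0, 33.272) (0, 0) (37, 0) (37, 35.4914)]  |A|=1272.122
3. ⊥bis P0·P2 via (22.695,19.34): [(0, 33.272) (0, 5.8433) (37, 27.8472) (37, 35.4914)]  |A|=648.8486
4. ⊥bis P0·P3 via (18.85,20.845): [(0, 33.272) (0, 17.1851) (28.3163, 22.683) (37, 27.8472) (37, 35.4914)]  |A|=488.2697
5. canonical 5-gon: [(0, 33.272) (0, 17.1851) (28.3163, 22.683) (37, 27.8472) (37, 35.4914)]
6. shoelace: 488.2697

Area of P0's cell: 488.2697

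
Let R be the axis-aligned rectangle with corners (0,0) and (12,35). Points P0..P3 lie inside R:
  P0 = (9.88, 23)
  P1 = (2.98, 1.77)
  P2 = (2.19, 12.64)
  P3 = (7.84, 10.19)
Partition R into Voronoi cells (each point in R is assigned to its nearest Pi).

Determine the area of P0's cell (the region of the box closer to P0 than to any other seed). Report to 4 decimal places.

1. box [0,12]×[0,35]: [(0, 0) (12, 0) (12, 35) (0, 35)]
2. ⊥bis P0·P1 via (6.43,12.385): [(0, 14.4748) (12, 10.5747) (12, 35) (0, 35)]  |A|=269.7029
3. ⊥bis P0·P2 via (6.035,17.82): [(0, 22.2996) (12, 13.3923) (12, 35) (0, 35)]  |A|=205.8482
4. ⊥bis P0·P3 via (8.86,16.595): [(0, 22.2996) (7.3645, 16.8332) (12, 16.095) (12, 35) (0, 35)]  |A|=199.5842
5. canonical 5-gon: [(0, 22.2996) (7.3645, 16.8332) (12, 16.095) (12, 35) (0, 35)]
6. shoelace: 199.5842

Area of P0's cell: 199.5842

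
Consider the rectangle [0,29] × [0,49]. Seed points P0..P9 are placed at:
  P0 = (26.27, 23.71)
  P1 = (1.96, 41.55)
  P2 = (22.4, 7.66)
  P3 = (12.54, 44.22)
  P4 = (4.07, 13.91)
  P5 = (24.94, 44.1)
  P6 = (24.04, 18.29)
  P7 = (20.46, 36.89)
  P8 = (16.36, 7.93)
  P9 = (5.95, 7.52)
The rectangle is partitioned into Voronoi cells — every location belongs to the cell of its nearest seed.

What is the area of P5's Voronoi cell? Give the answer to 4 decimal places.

Area of P5's cell: 94.6138

1. box [0,29]×[0,49]: [(0, 0) (29, 0) (29, 49) (0, 49)]
2. ⊥bis P5·P0 via (25.605,33.905): [(0, 32.2348) (29, 34.1264) (29, 49) (0, 49)]  |A|=458.7614
3. ⊥bis P5·P1 via (13.45,42.825): [(14.5201, 33.182) (29, 34.1264) (29, 49) (12.7648, 49)]  |A|=236.0888
4. ⊥bis P5·P2 via (23.67,25.88): [(14.5201, 33.182) (29, 34.1264) (29, 49) (12.7648, 49)]  |A|=236.0888
5. ⊥bis P5·P3 via (18.74,44.16): [(18.6364, 33.4504) (29, 34.1264) (29, 49) (18.7868, 49)]  |A|=156.4771
6. ⊥bis P5·P4 via (14.505,29.005): [(18.6364, 33.4504) (29, 34.1264) (29, 49) (18.7868, 49)]  |A|=156.4771
7. ⊥bis P5·P6 via (24.49,31.195): [(18.6364, 33.4504) (29, 34.1264) (29, 49) (18.7868, 49)]  |A|=156.4771
8. ⊥bis P5·P7 via (22.7,40.495): [(18.7284, 42.9628) (29, 36.5804) (29, 49) (18.7868, 49)]  |A|=94.6138
9. ⊥bis P5·P8 via (20.65,26.015): [(18.7284, 42.9628) (29, 36.5804) (29, 49) (18.7868, 49)]  |A|=94.6138
10. ⊥bis P5·P9 via (15.445,25.81): [(18.7284, 42.9628) (29, 36.5804) (29, 49) (18.7868, 49)]  |A|=94.6138
11. canonical 4-gon: [(18.7284, 42.9628) (29, 36.5804) (29, 49) (18.7868, 49)]
12. shoelace: 94.6138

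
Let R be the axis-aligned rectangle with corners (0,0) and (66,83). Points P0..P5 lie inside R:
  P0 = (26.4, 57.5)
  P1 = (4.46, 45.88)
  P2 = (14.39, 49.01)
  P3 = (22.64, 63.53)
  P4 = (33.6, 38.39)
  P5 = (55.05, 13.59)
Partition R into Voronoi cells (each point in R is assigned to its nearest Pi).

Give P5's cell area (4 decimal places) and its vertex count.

Area of P5's cell: 1156.9926 (3 vertices)

1. box [0,66]×[0,83]: [(0, 0) (66, 0) (66, 83) (0, 83)]
2. ⊥bis P5·P0 via (40.725,35.545): [(0, 8.9731) (0, 0) (66, 0) (66, 52.0362)]  |A|=2013.3077
3. ⊥bis P5·P1 via (29.755,29.735): [(28.281, 27.4257) (10.7761, 0) (66, 0) (66, 52.0362)]  |A|=1738.6524
4. ⊥bis P5·P2 via (34.72,31.3): [(35.3798, 32.0574) (19.8827, 14.2677) (10.7761, 0) (66, 0) (66, 52.0362)]  |A|=1711.3991
5. ⊥bis P5·P3 via (38.845,38.56): [(35.3798, 32.0574) (19.8827, 14.2677) (10.7761, 0) (66, 0) (66, 52.0362)]  |A|=1711.3991
6. ⊥bis P5·P4 via (44.325,25.99): [(14.276, 0) (66, 0) (66, 44.7371)]  |A|=1156.9926
7. canonical 3-gon: [(14.276, 0) (66, 0) (66, 44.7371)]
8. shoelace: 1156.9926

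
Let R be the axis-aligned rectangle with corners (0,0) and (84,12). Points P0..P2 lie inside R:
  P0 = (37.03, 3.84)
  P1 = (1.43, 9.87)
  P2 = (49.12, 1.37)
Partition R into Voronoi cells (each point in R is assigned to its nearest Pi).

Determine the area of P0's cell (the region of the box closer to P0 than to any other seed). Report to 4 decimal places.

1. box [0,84]×[0,12]: [(0, 0) (84, 0) (84, 12) (0, 12)]
2. ⊥bis P0·P1 via (19.23,6.855): [(18.0689, 0) (84, 0) (84, 12) (20.1015, 12)]  |A|=778.9779
3. ⊥bis P0·P2 via (43.075,2.605): [(18.0689, 0) (42.5428, 0) (44.9944, 12) (20.1015, 12)]  |A|=296.2011
4. canonical 4-gon: [(18.0689, 0) (42.5428, 0) (44.9944, 12) (20.1015, 12)]
5. shoelace: 296.2011

Area of P0's cell: 296.2011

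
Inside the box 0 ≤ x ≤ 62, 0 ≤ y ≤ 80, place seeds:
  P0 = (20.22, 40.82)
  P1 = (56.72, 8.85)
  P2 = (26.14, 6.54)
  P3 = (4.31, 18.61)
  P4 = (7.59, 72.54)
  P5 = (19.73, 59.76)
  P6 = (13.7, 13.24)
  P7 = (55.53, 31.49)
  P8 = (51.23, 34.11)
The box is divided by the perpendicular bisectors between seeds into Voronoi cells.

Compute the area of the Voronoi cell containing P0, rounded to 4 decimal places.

1. box [0,62]×[0,80]: [(0, 0) (62, 0) (62, 80) (0, 80)]
2. ⊥bis P0·P1 via (38.47,24.835): [(0, 0) (16.7173, 0) (62, 51.6991) (62, 80) (0, 80)]  |A|=3789.4618
3. ⊥bis P0·P2 via (23.18,23.68): [(0, 19.6769) (40.003, 26.5853) (62, 51.6991) (62, 80) (0, 80)]  |A|=3173.6771
4. ⊥bis P0·P3 via (12.265,29.715): [(0, 38.501) (21.1735, 23.3335) (40.003, 26.5853) (62, 51.6991) (62, 80) (0, 80)]  |A|=2974.3921
5. ⊥bis P0·P4 via (13.905,56.68): [(0, 51.1434) (0, 38.501) (21.1735, 23.3335) (40.003, 26.5853) (62, 51.6991) (62, 75.8301)]  |A|=1950.5701
6. ⊥bis P0·P5 via (19.975,50.29): [(0, 49.7732) (0, 38.501) (21.1735, 23.3335) (40.003, 26.5853) (61.7116, 51.3698)]  |A|=1150.1028
7. ⊥bis P0·P6 via (16.96,27.03): [(0, 49.7732) (0, 38.501) (15.5468, 27.3641) (27.7744, 24.4734) (40.003, 26.5853) (61.7116, 51.3698)]  |A|=1133.5928
8. ⊥bis P0·P7 via (37.875,36.155): [(41.7588, 50.8536) (0, 49.7732) (0, 38.501) (15.5468, 27.3641) (27.7744, 24.4734) (35.1237, 25.7426)]  |A|=833.4698
9. ⊥bis P0·P8 via (35.725,37.465): [(38.6044, 50.772) (0, 49.7732) (0, 38.501) (15.5468, 27.3641) (27.7744, 24.4734) (33.1134, 25.3954)]  |A|=769.5804
10. canonical 6-gon: [(38.6044, 50.772) (0, 49.7732) (0, 38.501) (15.5468, 27.3641) (27.7744, 24.4734) (33.1134, 25.3954)]
11. shoelace: 769.5804

Area of P0's cell: 769.5804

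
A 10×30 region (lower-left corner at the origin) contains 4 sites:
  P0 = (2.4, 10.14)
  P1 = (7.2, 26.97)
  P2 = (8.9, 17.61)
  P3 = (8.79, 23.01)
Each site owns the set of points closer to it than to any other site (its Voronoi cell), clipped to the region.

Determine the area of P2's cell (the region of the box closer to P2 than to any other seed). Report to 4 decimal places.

1. box [0,10]×[0,30]: [(0, 0) (10, 0) (10, 30) (0, 30)]
2. ⊥bis P2·P0 via (5.65,13.875): [(0, 18.7913) (10, 10.0899) (10, 30) (0, 30)]  |A|=155.594
3. ⊥bis P2·P1 via (8.05,22.29): [(0, 20.8279) (0, 18.7913) (10, 10.0899) (10, 22.6442)]  |A|=72.9545
4. ⊥bis P2·P3 via (8.845,20.31): [(0, 20.1298) (0, 18.7913) (10, 10.0899) (10, 20.3335)]  |A|=57.9108
5. canonical 4-gon: [(0, 20.1298) (0, 18.7913) (10, 10.0899) (10, 20.3335)]
6. shoelace: 57.9108

Area of P2's cell: 57.9108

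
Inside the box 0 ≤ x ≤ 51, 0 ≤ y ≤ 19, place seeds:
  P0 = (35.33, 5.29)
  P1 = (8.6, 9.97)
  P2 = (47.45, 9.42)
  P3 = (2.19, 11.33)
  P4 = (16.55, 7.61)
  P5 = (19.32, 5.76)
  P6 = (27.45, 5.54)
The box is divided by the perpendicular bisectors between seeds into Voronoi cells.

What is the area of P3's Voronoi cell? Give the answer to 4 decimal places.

Area of P3's cell: 97.8691

1. box [0,51]×[0,19]: [(0, 0) (51, 0) (51, 19) (0, 19)]
2. ⊥bis P3·P0 via (18.76,8.31): [(0, 0) (17.2454, 0) (20.7083, 19) (0, 19)]  |A|=360.5608
3. ⊥bis P3·P1 via (5.395,10.65): [(0, 0) (3.1354, 0) (7.1666, 19) (0, 19)]  |A|=97.8691
4. ⊥bis P3·P2 via (24.82,10.375): [(0, 0) (3.1354, 0) (7.1666, 19) (0, 19)]  |A|=97.8691
5. ⊥bis P3·P4 via (9.37,9.47): [(0, 0) (3.1354, 0) (7.1666, 19) (0, 19)]  |A|=97.8691
6. ⊥bis P3·P5 via (10.755,8.545): [(0, 0) (3.1354, 0) (7.1666, 19) (0, 19)]  |A|=97.8691
7. ⊥bis P3·P6 via (14.82,8.435): [(0, 0) (3.1354, 0) (7.1666, 19) (0, 19)]  |A|=97.8691
8. canonical 4-gon: [(0, 0) (3.1354, 0) (7.1666, 19) (0, 19)]
9. shoelace: 97.8691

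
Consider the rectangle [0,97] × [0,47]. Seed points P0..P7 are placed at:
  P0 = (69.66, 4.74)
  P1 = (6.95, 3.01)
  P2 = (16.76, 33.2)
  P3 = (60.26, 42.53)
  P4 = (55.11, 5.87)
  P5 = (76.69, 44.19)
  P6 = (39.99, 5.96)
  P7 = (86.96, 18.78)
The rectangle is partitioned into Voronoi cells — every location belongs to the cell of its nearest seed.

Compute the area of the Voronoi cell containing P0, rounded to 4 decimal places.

Area of P0's cell: 364.5886

1. box [0,97]×[0,47]: [(0, 0) (97, 0) (97, 47) (0, 47)]
2. ⊥bis P0·P1 via (38.305,3.875): [(38.4119, 0) (97, 0) (97, 47) (37.1153, 47)]  |A|=2784.1108
3. ⊥bis P0·P2 via (43.21,18.97): [(38.1481, 9.5613) (38.4119, 0) (97, 0) (97, 47) (58.29, 47)]  |A|=2387.7331
4. ⊥bis P0·P3 via (64.96,23.635): [(42.7472, 18.1097) (38.1481, 9.5613) (38.4119, 0) (97, 0) (97, 31.6047)]  |A|=1410.9435
5. ⊥bis P0·P4 via (62.385,5.305): [(63.7859, 23.3429) (61.973, 0) (97, 0) (97, 31.6047)]  |A|=933.6783
6. ⊥bis P0·P5 via (73.175,24.465): [(70.3329, 24.9715) (63.7859, 23.3429) (61.973, 0) (97, 0) (97, 20.2194)]  |A|=781.871
7. ⊥bis P0·P6 via (54.825,5.35): [(70.3329, 24.9715) (63.7859, 23.3429) (61.973, 0) (97, 0) (97, 20.2194)]  |A|=781.871
8. ⊥bis P0·P7 via (78.31,11.76): [(68.0491, 24.4034) (63.7859, 23.3429) (61.973, 0) (87.854, 0)]  |A|=364.5886
9. canonical 4-gon: [(68.0491, 24.4034) (63.7859, 23.3429) (61.973, 0) (87.854, 0)]
10. shoelace: 364.5886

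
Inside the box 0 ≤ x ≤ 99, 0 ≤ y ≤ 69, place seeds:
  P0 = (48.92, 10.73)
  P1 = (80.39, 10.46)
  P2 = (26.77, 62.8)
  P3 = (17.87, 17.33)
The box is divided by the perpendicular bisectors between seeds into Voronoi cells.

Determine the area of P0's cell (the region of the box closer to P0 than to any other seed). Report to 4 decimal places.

Area of P0's cell: 1273.7027

1. box [0,99]×[0,69]: [(0, 0) (99, 0) (99, 69) (0, 69)]
2. ⊥bis P0·P1 via (64.655,10.595): [(0, 0) (64.5641, 0) (65.1561, 69) (0, 69)]  |A|=4475.3466
3. ⊥bis P0·P2 via (37.845,36.765): [(0, 20.6662) (0, 0) (64.5641, 0) (64.9786, 48.3073)]  |A|=2230.8876
4. ⊥bis P0·P3 via (33.395,14.03): [(38.2656, 36.9439) (30.4128, 0) (64.5641, 0) (64.9786, 48.3073)]  |A|=1273.7027
5. canonical 4-gon: [(38.2656, 36.9439) (30.4128, 0) (64.5641, 0) (64.9786, 48.3073)]
6. shoelace: 1273.7027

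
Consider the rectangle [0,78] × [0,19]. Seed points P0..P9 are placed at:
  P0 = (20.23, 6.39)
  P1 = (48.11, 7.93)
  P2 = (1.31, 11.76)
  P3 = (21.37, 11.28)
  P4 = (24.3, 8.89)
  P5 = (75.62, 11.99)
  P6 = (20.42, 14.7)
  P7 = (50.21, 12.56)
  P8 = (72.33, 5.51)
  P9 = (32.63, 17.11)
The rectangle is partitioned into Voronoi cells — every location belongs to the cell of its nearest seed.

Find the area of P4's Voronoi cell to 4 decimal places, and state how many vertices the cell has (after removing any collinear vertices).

1. box [0,78]×[0,19]: [(0, 0) (78, 0) (78, 19) (0, 19)]
2. ⊥bis P4·P0 via (22.265,7.64): [(26.9579, 0) (78, 0) (78, 19) (15.2871, 19)]  |A|=1080.6726
3. ⊥bis P4·P1 via (36.205,8.41): [(26.9579, 0) (35.8659, 0) (36.632, 19) (15.2871, 19)]  |A|=287.4026
4. ⊥bis P4·P2 via (12.805,10.325): [(26.9579, 0) (35.8659, 0) (36.632, 19) (15.2871, 19)]  |A|=287.4026
5. ⊥bis P4·P3 via (22.835,10.085): [(21.6531, 8.6361) (26.9579, 0) (35.8659, 0) (36.632, 19) (30.107, 19)]  |A|=210.607
6. ⊥bis P4·P5 via (49.96,10.44): [(21.6531, 8.6361) (26.9579, 0) (35.8659, 0) (36.632, 19) (30.107, 19)]  |A|=210.607
7. ⊥bis P4·P6 via (22.36,11.795): [(26.4672, 14.5378) (21.6531, 8.6361) (26.9579, 0) (35.8659, 0) (36.632, 19) (33.1489, 19)]  |A|=203.8201
8. ⊥bis P4·P7 via (37.255,10.725): [(26.4672, 14.5378) (21.6531, 8.6361) (26.9579, 0) (35.8659, 0) (36.5103, 15.9824) (36.0829, 19) (33.1489, 19)]  |A|=202.9916
9. ⊥bis P4·P8 via (48.315,7.2): [(26.4672, 14.5378) (21.6531, 8.6361) (26.9579, 0) (35.8659, 0) (36.5103, 15.9824) (36.0829, 19) (33.1489, 19)]  |A|=202.9916
10. ⊥bis P4·P9 via (28.465,13): [(26.7567, 14.7312) (26.4672, 14.5378) (21.6531, 8.6361) (26.9579, 0) (35.8659, 0) (36.079, 5.2841)]  |A|=129.8421
11. canonical 6-gon: [(26.7567, 14.7312) (26.4672, 14.5378) (21.6531, 8.6361) (26.9579, 0) (35.8659, 0) (36.079, 5.2841)]
12. shoelace: 129.8421

Area of P4's cell: 129.8421 (6 vertices)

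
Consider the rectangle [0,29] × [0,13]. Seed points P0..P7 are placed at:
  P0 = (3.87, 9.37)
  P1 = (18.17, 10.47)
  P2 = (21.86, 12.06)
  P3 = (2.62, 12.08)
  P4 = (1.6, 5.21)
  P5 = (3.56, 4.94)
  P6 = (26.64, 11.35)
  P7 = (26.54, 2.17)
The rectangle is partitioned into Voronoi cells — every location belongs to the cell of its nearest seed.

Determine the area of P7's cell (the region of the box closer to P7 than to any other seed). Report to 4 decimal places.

Area of P7's cell: 64.4560

1. box [0,29]×[0,13]: [(0, 0) (29, 0) (29, 13) (0, 13)]
2. ⊥bis P7·P0 via (15.205,5.77): [(13.3724, 0) (29, 0) (29, 13) (17.5013, 13)]  |A|=176.321
3. ⊥bis P7·P1 via (22.355,6.32): [(16.0879, 0) (29, 0) (29, 13) (28.9791, 13)]  |A|=84.0646
4. ⊥bis P7·P2 via (24.2,7.115): [(22.2091, 6.1729) (16.0879, 0) (29, 0) (29, 9.3864)]  |A|=71.7236
5. ⊥bis P7·P3 via (14.58,7.125): [(22.2091, 6.1729) (16.0879, 0) (29, 0) (29, 9.3864)]  |A|=71.7236
6. ⊥bis P7·P4 via (14.07,3.69): [(22.2091, 6.1729) (16.0879, 0) (29, 0) (29, 9.3864)]  |A|=71.7236
7. ⊥bis P7·P5 via (15.05,3.555): [(22.2091, 6.1729) (16.0879, 0) (29, 0) (29, 9.3864)]  |A|=71.7236
8. ⊥bis P7·P6 via (26.59,6.76): [(23.5205, 6.7934) (22.2091, 6.1729) (16.0879, 0) (29, 0) (29, 6.7337)]  |A|=64.456
9. canonical 5-gon: [(23.5205, 6.7934) (22.2091, 6.1729) (16.0879, 0) (29, 0) (29, 6.7337)]
10. shoelace: 64.456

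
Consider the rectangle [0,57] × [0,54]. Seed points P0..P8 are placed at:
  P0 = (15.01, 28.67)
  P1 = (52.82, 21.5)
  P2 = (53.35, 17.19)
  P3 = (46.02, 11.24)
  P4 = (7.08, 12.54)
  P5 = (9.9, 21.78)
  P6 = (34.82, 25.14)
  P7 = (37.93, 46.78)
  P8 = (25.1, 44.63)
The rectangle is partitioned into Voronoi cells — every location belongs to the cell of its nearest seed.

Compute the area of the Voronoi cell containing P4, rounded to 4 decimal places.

Area of P4's cell: 407.9578

1. box [0,57]×[0,54]: [(0, 0) (57, 0) (57, 54) (0, 54)]
2. ⊥bis P4·P0 via (11.045,20.605): [(0, 26.0351) (0, 0) (52.9566, 0)]  |A|=689.3635
3. ⊥bis P4·P1 via (29.95,17.02): [(31.1876, 10.7023) (0, 26.0351) (0, 0) (33.284, 0)]  |A|=584.093
4. ⊥bis P4·P2 via (30.215,14.865): [(30.6045, 10.9889) (0, 26.0351) (0, 0) (31.7089, 0)]  |A|=572.6189
5. ⊥bis P4·P3 via (26.55,11.89): [(26.5859, 12.9646) (0, 26.0351) (0, 0) (26.1531, 0)]  |A|=515.6148
6. ⊥bis P4·P5 via (8.49,17.16): [(26.542, 11.6506) (0, 19.7511) (0, 0) (26.1531, 0)]  |A|=414.4667
7. ⊥bis P4·P6 via (20.95,18.84): [(26.3827, 6.8794) (23.8411, 12.4749) (0, 19.7511) (0, 0) (26.1531, 0)]  |A|=407.9578
8. ⊥bis P4·P7 via (22.505,29.66): [(26.3827, 6.8794) (23.8411, 12.4749) (0, 19.7511) (0, 0) (26.1531, 0)]  |A|=407.9578
9. ⊥bis P4·P8 via (16.09,28.585): [(26.3827, 6.8794) (23.8411, 12.4749) (0, 19.7511) (0, 0) (26.1531, 0)]  |A|=407.9578
10. canonical 5-gon: [(26.3827, 6.8794) (23.8411, 12.4749) (0, 19.7511) (0, 0) (26.1531, 0)]
11. shoelace: 407.9578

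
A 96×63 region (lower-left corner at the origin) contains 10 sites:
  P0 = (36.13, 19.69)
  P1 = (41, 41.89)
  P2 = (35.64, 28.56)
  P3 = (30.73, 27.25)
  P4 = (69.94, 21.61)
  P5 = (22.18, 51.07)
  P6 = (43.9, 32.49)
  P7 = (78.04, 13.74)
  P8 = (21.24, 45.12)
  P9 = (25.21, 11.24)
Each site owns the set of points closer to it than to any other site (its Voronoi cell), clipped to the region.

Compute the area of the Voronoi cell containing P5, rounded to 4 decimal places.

1. box [0,96]×[0,63]: [(0, 0) (96, 0) (96, 63) (0, 63)]
2. ⊥bis P5·P0 via (29.155,35.38): [(0, 22.4191) (91.2852, 63) (0, 63)]  |A|=1852.2156
3. ⊥bis P5·P1 via (31.59,46.48): [(0, 22.4191) (25.3507, 33.6888) (39.6481, 63) (0, 63)]  |A|=1095.444
4. ⊥bis P5·P2 via (28.91,39.815): [(0, 22.5281) (28.1038, 39.3329) (39.6481, 63) (0, 63)]  |A|=1037.8848
5. ⊥bis P5·P3 via (26.455,39.16): [(0, 29.6642) (28.3515, 39.8407) (39.6481, 63) (0, 63)]  |A|=931.6708
6. ⊥bis P5·P4 via (46.06,36.34): [(0, 29.6642) (28.3515, 39.8407) (39.6481, 63) (0, 63)]  |A|=931.6708
7. ⊥bis P5·P6 via (33.04,41.78): [(0, 29.6642) (28.3515, 39.8407) (39.6481, 63) (0, 63)]  |A|=931.6708
8. ⊥bis P5·P7 via (50.11,32.405): [(0, 29.6642) (28.3515, 39.8407) (39.6481, 63) (0, 63)]  |A|=931.6708
9. ⊥bis P5·P8 via (21.71,48.095): [(0, 51.5248) (31.6145, 46.5303) (39.6481, 63) (0, 63)]  |A|=507.8883
10. ⊥bis P5·P9 via (23.695,31.155): [(0, 51.5248) (31.6145, 46.5303) (39.6481, 63) (0, 63)]  |A|=507.8883
11. canonical 4-gon: [(0, 51.5248) (31.6145, 46.5303) (39.6481, 63) (0, 63)]
12. shoelace: 507.8883

Area of P5's cell: 507.8883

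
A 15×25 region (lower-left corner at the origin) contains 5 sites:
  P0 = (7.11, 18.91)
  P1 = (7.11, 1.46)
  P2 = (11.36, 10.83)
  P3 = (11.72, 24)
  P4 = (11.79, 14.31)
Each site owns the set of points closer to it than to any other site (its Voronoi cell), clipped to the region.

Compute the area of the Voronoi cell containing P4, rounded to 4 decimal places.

Area of P4's cell: 40.1003

1. box [0,15]×[0,25]: [(0, 0) (15, 0) (15, 25) (0, 25)]
2. ⊥bis P4·P0 via (9.45,16.61): [(0, 6.9957) (0, 0) (15, 0) (15, 22.2565)]  |A|=219.3913
3. ⊥bis P4·P1 via (9.45,7.885): [(3.1348, 10.185) (15, 5.8637) (15, 22.2565)]  |A|=97.252
4. ⊥bis P4·P2 via (11.575,12.57): [(6.1392, 13.2417) (15, 12.1468) (15, 22.2565)]  |A|=44.7899
5. ⊥bis P4·P3 via (11.755,19.155): [(11.9529, 19.1564) (6.1392, 13.2417) (15, 12.1468) (15, 19.1784)]  |A|=40.1003
6. canonical 4-gon: [(11.9529, 19.1564) (6.1392, 13.2417) (15, 12.1468) (15, 19.1784)]
7. shoelace: 40.1003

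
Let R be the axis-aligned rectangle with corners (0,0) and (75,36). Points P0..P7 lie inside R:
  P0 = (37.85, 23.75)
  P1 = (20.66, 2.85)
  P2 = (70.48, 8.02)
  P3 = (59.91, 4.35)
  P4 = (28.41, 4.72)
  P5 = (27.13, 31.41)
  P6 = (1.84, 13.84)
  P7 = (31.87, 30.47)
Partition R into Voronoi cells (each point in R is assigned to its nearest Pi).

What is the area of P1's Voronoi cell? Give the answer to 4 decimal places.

1. box [0,75]×[0,36]: [(0, 0) (75, 0) (75, 36) (0, 36)]
2. ⊥bis P1·P0 via (29.255,13.3): [(0, 0) (45.4254, 0) (1.6558, 36) (0, 36)]  |A|=847.4627
3. ⊥bis P1·P2 via (45.57,5.435): [(0, 0) (45.4254, 0) (1.6558, 36) (0, 36)]  |A|=847.4627
4. ⊥bis P1·P3 via (40.285,3.6): [(0, 0) (40.4226, 0) (40.2602, 4.2483) (1.6558, 36) (0, 36)]  |A|=836.8358
5. ⊥bis P1·P4 via (24.535,3.785): [(0, 0) (25.4483, 0) (20.502, 20.4992) (1.6558, 36) (0, 36)]  |A|=642.7046
6. ⊥bis P1·P5 via (23.895,17.13): [(0, 22.5432) (0, 0) (25.4483, 0) (21.1658, 17.7483)]  |A|=464.4038
7. ⊥bis P1·P6 via (11.25,8.345): [(17.258, 18.6335) (6.3769, 0) (25.4483, 0) (21.1658, 17.7483)]  |A|=210.4661
8. ⊥bis P1·P7 via (26.265,16.66): [(17.258, 18.6335) (6.3769, 0) (25.4483, 0) (21.1658, 17.7483)]  |A|=210.4661
9. canonical 4-gon: [(17.258, 18.6335) (6.3769, 0) (25.4483, 0) (21.1658, 17.7483)]
10. shoelace: 210.4661

Area of P1's cell: 210.4661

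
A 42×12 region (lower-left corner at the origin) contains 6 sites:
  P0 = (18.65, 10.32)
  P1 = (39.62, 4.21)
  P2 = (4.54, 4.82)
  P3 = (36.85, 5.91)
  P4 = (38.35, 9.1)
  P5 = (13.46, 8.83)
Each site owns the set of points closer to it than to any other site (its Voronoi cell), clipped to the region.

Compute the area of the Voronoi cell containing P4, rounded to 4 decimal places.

Area of P4's cell: 42.9864

1. box [0,42]×[0,12]: [(0, 0) (42, 0) (42, 12) (0, 12)]
2. ⊥bis P4·P0 via (28.5,9.71): [(27.8987, 0) (42, 0) (42, 12) (28.6418, 12)]  |A|=164.7571
3. ⊥bis P4·P1 via (38.985,6.655): [(28.1363, 3.8374) (42, 7.438) (42, 12) (28.6418, 12)]  |A|=86.1412
4. ⊥bis P4·P2 via (21.445,6.96): [(28.1363, 3.8374) (42, 7.438) (42, 12) (28.6418, 12)]  |A|=86.1412
5. ⊥bis P4·P3 via (37.6,7.505): [(28.6248, 11.7253) (39.2573, 6.7257) (42, 7.438) (42, 12) (28.6418, 12)]  |A|=42.9864
6. ⊥bis P4·P5 via (25.905,8.965): [(28.6248, 11.7253) (39.2573, 6.7257) (42, 7.438) (42, 12) (28.6418, 12)]  |A|=42.9864
7. canonical 5-gon: [(28.6248, 11.7253) (39.2573, 6.7257) (42, 7.438) (42, 12) (28.6418, 12)]
8. shoelace: 42.9864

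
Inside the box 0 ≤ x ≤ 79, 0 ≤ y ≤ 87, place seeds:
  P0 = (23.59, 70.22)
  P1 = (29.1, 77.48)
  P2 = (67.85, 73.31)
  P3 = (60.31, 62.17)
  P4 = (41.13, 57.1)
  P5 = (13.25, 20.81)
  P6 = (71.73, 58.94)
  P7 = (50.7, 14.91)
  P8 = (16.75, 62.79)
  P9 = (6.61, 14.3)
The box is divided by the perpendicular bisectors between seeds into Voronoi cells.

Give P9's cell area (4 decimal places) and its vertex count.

1. box [0,79]×[0,87]: [(0, 0) (79, 0) (79, 87) (0, 87)]
2. ⊥bis P9·P0 via (15.1,42.26): [(0, 46.8451) (0, 0) (79, 0) (79, 22.8569)]  |A|=2753.228
3. ⊥bis P9·P1 via (17.855,45.89): [(0, 46.8451) (0, 0) (79, 0) (79, 22.8569)]  |A|=2753.228
4. ⊥bis P9·P2 via (37.23,43.805): [(48.4877, 32.1219) (0, 46.8451) (0, 0) (79, 0) (79, 0.4565)]  |A|=2411.484
5. ⊥bis P9·P3 via (33.46,38.235): [(35.3545, 36.1098) (0, 46.8451) (0, 0) (67.544, 0)]  |A|=2047.5909
6. ⊥bis P9·P4 via (23.87,35.7): [(66.0369, 1.6906) (16.1208, 41.95) (0, 46.8451) (0, 0) (67.544, 0)]  |A|=1806.1844
7. ⊥bis P9·P5 via (9.93,17.555): [(0, 27.6833) (0, 0) (27.1413, 0)]  |A|=375.6803
8. ⊥bis P9·P6 via (39.17,36.62): [(0, 27.6833) (0, 0) (27.1413, 0)]  |A|=375.6803
9. ⊥bis P9·P7 via (28.655,14.605): [(0, 27.6833) (0, 0) (27.1413, 0)]  |A|=375.6803
10. ⊥bis P9·P8 via (11.68,38.545): [(0, 27.6833) (0, 0) (27.1413, 0)]  |A|=375.6803
11. canonical 3-gon: [(0, 27.6833) (0, 0) (27.1413, 0)]
12. shoelace: 375.6803

Area of P9's cell: 375.6803 (3 vertices)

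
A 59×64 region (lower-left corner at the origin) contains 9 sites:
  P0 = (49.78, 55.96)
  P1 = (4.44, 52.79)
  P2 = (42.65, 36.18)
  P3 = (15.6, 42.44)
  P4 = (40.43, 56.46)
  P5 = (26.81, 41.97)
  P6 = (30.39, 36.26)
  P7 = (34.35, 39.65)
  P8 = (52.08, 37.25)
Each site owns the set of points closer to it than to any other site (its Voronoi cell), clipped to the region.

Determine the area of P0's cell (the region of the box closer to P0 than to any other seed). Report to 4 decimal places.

Area of P0's cell: 240.3028

1. box [0,59]×[0,64]: [(0, 0) (59, 0) (59, 64) (0, 64)]
2. ⊥bis P0·P1 via (27.11,54.375): [(30.9117, 0) (59, 0) (59, 64) (26.4371, 64)]  |A|=1940.84
3. ⊥bis P0·P2 via (46.215,46.07): [(27.2117, 52.92) (59, 41.4615) (59, 64) (26.4371, 64)]  |A|=538.6292
4. ⊥bis P0·P3 via (32.69,49.2): [(31.8848, 51.2355) (59, 41.4615) (59, 64) (26.8358, 64)]  |A|=510.8476
5. ⊥bis P0·P4 via (45.105,56.21): [(44.594, 46.6543) (59, 41.4615) (59, 64) (45.5216, 64)]  |A|=279.2414
6. ⊥bis P0·P5 via (38.295,48.965): [(44.594, 46.6543) (59, 41.4615) (59, 64) (45.5216, 64)]  |A|=279.2414
7. ⊥bis P0·P6 via (40.085,46.11): [(44.594, 46.6543) (59, 41.4615) (59, 64) (45.5216, 64)]  |A|=279.2414
8. ⊥bis P0·P7 via (42.065,47.805): [(44.594, 46.6543) (59, 41.4615) (59, 64) (45.5216, 64)]  |A|=279.2414
9. ⊥bis P0·P8 via (50.93,46.605): [(44.594, 46.6543) (46.3073, 46.0367) (59, 47.597) (59, 64) (45.5216, 64)]  |A|=240.3028
10. canonical 5-gon: [(44.594, 46.6543) (46.3073, 46.0367) (59, 47.597) (59, 64) (45.5216, 64)]
11. shoelace: 240.3028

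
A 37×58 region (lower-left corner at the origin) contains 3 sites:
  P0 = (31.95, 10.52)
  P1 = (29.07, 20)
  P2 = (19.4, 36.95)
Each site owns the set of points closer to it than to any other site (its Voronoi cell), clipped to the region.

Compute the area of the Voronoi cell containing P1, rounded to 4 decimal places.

1. box [0,37]×[0,58]: [(0, 0) (37, 0) (37, 58) (0, 58)]
2. ⊥bis P1·P0 via (30.51,15.26): [(0, 5.9911) (37, 17.2316) (37, 58) (0, 58)]  |A|=1716.3785
3. ⊥bis P1·P2 via (24.235,28.475): [(0, 14.6489) (0, 5.9911) (37, 17.2316) (37, 35.7575)]  |A|=502.8959
4. canonical 4-gon: [(0, 14.6489) (0, 5.9911) (37, 17.2316) (37, 35.7575)]
5. shoelace: 502.8959

Area of P1's cell: 502.8959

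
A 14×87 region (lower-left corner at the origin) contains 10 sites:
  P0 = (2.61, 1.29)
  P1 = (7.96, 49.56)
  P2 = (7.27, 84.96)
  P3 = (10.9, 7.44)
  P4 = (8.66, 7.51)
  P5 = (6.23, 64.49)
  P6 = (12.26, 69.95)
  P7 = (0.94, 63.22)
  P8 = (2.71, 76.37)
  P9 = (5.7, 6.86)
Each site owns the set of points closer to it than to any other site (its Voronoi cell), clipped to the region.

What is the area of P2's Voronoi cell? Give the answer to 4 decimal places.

1. box [0,14]×[0,87]: [(0, 0) (14, 0) (14, 87) (0, 87)]
2. ⊥bis P2·P0 via (4.94,43.125): [(0, 43.4001) (14, 42.6204) (14, 87) (0, 87)]  |A|=615.8562
3. ⊥bis P2·P1 via (7.615,67.26): [(0, 67.1116) (14, 67.3845) (14, 87) (0, 87)]  |A|=276.5278
4. ⊥bis P2·P3 via (9.085,46.2): [(0, 67.1116) (14, 67.3845) (14, 87) (0, 87)]  |A|=276.5278
5. ⊥bis P2·P4 via (7.965,46.235): [(0, 67.1116) (14, 67.3845) (14, 87) (0, 87)]  |A|=276.5278
6. ⊥bis P2·P5 via (6.75,74.725): [(0, 75.0679) (14, 74.3567) (14, 87) (0, 87)]  |A|=172.0278
7. ⊥bis P2·P6 via (9.765,77.455): [(0, 75.0679) (2.242, 74.954) (14, 78.8629) (14, 87) (0, 87)]  |A|=145.5357
8. ⊥bis P2·P7 via (4.105,74.09): [(0, 75.2852) (0.9041, 75.022) (2.242, 74.954) (14, 78.8629) (14, 87) (0, 87)]  |A|=145.4375
9. ⊥bis P2·P8 via (4.99,80.665): [(0, 83.3139) (10.5471, 77.715) (14, 78.8629) (14, 87) (0, 87)]  |A|=98.4818
10. ⊥bis P2·P9 via (6.485,45.91): [(0, 83.3139) (10.5471, 77.715) (14, 78.8629) (14, 87) (0, 87)]  |A|=98.4818
11. canonical 5-gon: [(0, 83.3139) (10.5471, 77.715) (14, 78.8629) (14, 87) (0, 87)]
12. shoelace: 98.4818

Area of P2's cell: 98.4818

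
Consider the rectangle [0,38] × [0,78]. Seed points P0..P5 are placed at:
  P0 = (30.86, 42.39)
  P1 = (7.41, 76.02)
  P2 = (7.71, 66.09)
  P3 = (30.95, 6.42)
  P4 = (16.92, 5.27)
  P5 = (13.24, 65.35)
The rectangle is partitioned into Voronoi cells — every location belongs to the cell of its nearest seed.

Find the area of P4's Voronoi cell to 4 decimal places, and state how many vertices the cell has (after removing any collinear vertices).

Area of P4's cell: 665.2850 (4 vertices)

1. box [0,38]×[0,78]: [(0, 0) (38, 0) (38, 78) (0, 78)]
2. ⊥bis P4·P0 via (23.89,23.83): [(0, 32.8016) (0, 0) (38, 0) (38, 18.5311)]  |A|=975.3226
3. ⊥bis P4·P1 via (12.165,40.645): [(0, 32.8016) (0, 0) (38, 0) (38, 18.5311)]  |A|=975.3226
4. ⊥bis P4·P2 via (12.315,35.68): [(0, 32.8016) (0, 0) (38, 0) (38, 18.5311)]  |A|=975.3226
5. ⊥bis P4·P3 via (23.935,5.845): [(22.4154, 24.3838) (0, 32.8016) (0, 0) (24.4141, 0)]  |A|=665.285
6. ⊥bis P4·P5 via (15.08,35.31): [(22.4154, 24.3838) (0, 32.8016) (0, 0) (24.4141, 0)]  |A|=665.285
7. canonical 4-gon: [(22.4154, 24.3838) (0, 32.8016) (0, 0) (24.4141, 0)]
8. shoelace: 665.285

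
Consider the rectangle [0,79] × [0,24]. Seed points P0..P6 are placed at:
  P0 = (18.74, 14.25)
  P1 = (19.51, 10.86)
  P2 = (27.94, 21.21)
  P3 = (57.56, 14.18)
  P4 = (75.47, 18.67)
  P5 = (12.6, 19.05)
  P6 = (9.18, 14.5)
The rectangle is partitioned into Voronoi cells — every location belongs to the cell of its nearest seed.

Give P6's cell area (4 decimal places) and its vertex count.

Area of P6's cell: 250.8273 (6 vertices)

1. box [0,79]×[0,24]: [(0, 0) (79, 0) (79, 24) (0, 24)]
2. ⊥bis P6·P0 via (13.96,14.375): [(0, 0) (13.5841, 0) (14.2117, 24) (0, 24)]  |A|=333.5494
3. ⊥bis P6·P1 via (14.345,12.68): [(0, 0) (9.8769, 0) (13.8813, 11.3639) (14.2117, 24) (0, 24)]  |A|=312.4854
4. ⊥bis P6·P2 via (18.56,17.855): [(0, 0) (9.8769, 0) (13.8813, 11.3639) (14.2117, 24) (0, 24)]  |A|=312.4854
5. ⊥bis P6·P3 via (33.37,14.34): [(0, 0) (9.8769, 0) (13.8813, 11.3639) (14.2117, 24) (0, 24)]  |A|=312.4854
6. ⊥bis P6·P4 via (42.325,16.585): [(0, 0) (9.8769, 0) (13.8813, 11.3639) (14.2117, 24) (0, 24)]  |A|=312.4854
7. ⊥bis P6·P5 via (10.89,16.775): [(0, 0) (9.8769, 0) (13.8813, 11.3639) (13.9624, 14.4657) (1.2778, 24) (0, 24)]  |A|=250.8273
8. canonical 6-gon: [(0, 0) (9.8769, 0) (13.8813, 11.3639) (13.9624, 14.4657) (1.2778, 24) (0, 24)]
9. shoelace: 250.8273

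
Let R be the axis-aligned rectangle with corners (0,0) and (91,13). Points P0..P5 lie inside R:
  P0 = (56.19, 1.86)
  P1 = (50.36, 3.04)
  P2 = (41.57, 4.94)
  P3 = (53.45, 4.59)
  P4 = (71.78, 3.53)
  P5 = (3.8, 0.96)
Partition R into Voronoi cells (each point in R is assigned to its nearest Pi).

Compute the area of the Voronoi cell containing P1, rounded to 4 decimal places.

1. box [0,91]×[0,13]: [(0, 0) (91, 0) (91, 13) (0, 13)]
2. ⊥bis P1·P0 via (53.275,2.45): [(0, 0) (52.7791, 0) (55.4103, 13) (0, 13)]  |A|=703.2314
3. ⊥bis P1·P2 via (45.965,3.99): [(45.1025, 0) (52.7791, 0) (55.4103, 13) (47.9126, 13)]  |A|=98.6333
4. ⊥bis P1·P3 via (51.905,3.815): [(47.7274, 12.1433) (45.1025, 0) (52.7791, 0) (53.078, 1.4766)]  |A|=52.1538
5. ⊥bis P1·P4 via (61.07,3.285): [(47.7274, 12.1433) (45.1025, 0) (52.7791, 0) (53.078, 1.4766)]  |A|=52.1538
6. ⊥bis P1·P5 via (27.08,2): [(47.7274, 12.1433) (45.1025, 0) (52.7791, 0) (53.078, 1.4766)]  |A|=52.1538
7. canonical 4-gon: [(47.7274, 12.1433) (45.1025, 0) (52.7791, 0) (53.078, 1.4766)]
8. shoelace: 52.1538

Area of P1's cell: 52.1538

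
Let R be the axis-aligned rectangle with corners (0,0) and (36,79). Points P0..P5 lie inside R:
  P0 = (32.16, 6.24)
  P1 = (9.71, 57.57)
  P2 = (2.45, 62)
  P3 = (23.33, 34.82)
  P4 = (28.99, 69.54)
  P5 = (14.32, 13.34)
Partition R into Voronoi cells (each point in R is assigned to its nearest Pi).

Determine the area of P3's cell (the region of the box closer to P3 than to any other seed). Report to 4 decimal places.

1. box [0,36]×[0,79]: [(0, 0) (36, 0) (36, 79) (0, 79)]
2. ⊥bis P3·P0 via (27.745,20.53): [(0, 11.958) (36, 23.0804) (36, 79) (0, 79)]  |A|=2213.3084
3. ⊥bis P3·P1 via (16.52,46.195): [(0, 36.3048) (0, 11.958) (36, 23.0804) (36, 57.8573)]  |A|=1064.2261
4. ⊥bis P3·P2 via (12.89,48.41): [(0, 36.3048) (0, 11.958) (36, 23.0804) (36, 57.8573)]  |A|=1064.2261
5. ⊥bis P3·P4 via (26.16,52.18): [(26.4406, 52.1343) (0, 36.3048) (0, 11.958) (36, 23.0804) (36, 50.5759)]  |A|=1029.4231
6. ⊥bis P3·P5 via (18.825,24.08): [(26.4406, 52.1343) (0, 36.3048) (0, 31.9763) (27.482, 20.4487) (36, 23.0804) (36, 50.5759)]  |A|=754.351
7. canonical 6-gon: [(26.4406, 52.1343) (0, 36.3048) (0, 31.9763) (27.482, 20.4487) (36, 23.0804) (36, 50.5759)]
8. shoelace: 754.351

Area of P3's cell: 754.3510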